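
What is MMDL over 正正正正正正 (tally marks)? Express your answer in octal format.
Convert MMDL (Roman numeral) → 1000 + 1000 + 500 + 50 = 2550 (decimal)
Convert 正正正正正正 (tally marks) → 5 + 5 + 5 + 5 + 5 + 5 = 30 (decimal)
Compute 2550 ÷ 30 = 85
Convert 85 (decimal) → 85 = 1×64 + 2×8 + 5 → 0o125 (octal)
0o125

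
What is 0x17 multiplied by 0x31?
Convert 0x17 (hexadecimal) → 1×16 + 7 = 23 (decimal)
Convert 0x31 (hexadecimal) → 3×16 + 1 = 49 (decimal)
Compute 23 × 49 = 1127
1127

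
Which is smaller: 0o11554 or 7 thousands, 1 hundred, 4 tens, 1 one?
Convert 0o11554 (octal) → 1×4096 + 1×512 + 5×64 + 5×8 + 4 = 4972 (decimal)
Convert 7 thousands, 1 hundred, 4 tens, 1 one (place-value notation) → 7×1000 + 1×100 + 4×10 + 1 = 7141 (decimal)
Compare 4972 vs 7141: smaller = 4972
4972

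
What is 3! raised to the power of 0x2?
Convert 3! (factorial) → 6 (decimal)
Convert 0x2 (hexadecimal) → 2 (decimal)
Compute 6 ^ 2 = 36
36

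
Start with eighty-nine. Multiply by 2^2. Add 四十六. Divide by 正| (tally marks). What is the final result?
Convert eighty-nine (English words) → 89 (decimal)
Start: 89
Convert 2^2 (power) → 4 (decimal)
89 × 4 = 356
Convert 四十六 (Chinese numeral) → 4×10 + 6 = 46 (decimal)
356 + 46 = 402
Convert 正| (tally marks) → 5 + 1 = 6 (decimal)
402 ÷ 6 = 67
67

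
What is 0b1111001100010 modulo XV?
Convert 0b1111001100010 (binary) → 4096 + 2048 + 1024 + 512 + 64 + 32 + 2 = 7778 (decimal)
Convert XV (Roman numeral) → 10 + 5 = 15 (decimal)
Compute 7778 mod 15 = 8
8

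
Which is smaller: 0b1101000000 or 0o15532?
Convert 0b1101000000 (binary) → 512 + 256 + 64 = 832 (decimal)
Convert 0o15532 (octal) → 1×4096 + 5×512 + 5×64 + 3×8 + 2 = 7002 (decimal)
Compare 832 vs 7002: smaller = 832
832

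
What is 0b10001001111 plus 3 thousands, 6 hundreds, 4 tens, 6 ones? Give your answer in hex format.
Convert 0b10001001111 (binary) → 1024 + 64 + 8 + 4 + 2 + 1 = 1103 (decimal)
Convert 3 thousands, 6 hundreds, 4 tens, 6 ones (place-value notation) → 3×1000 + 6×100 + 4×10 + 6 = 3646 (decimal)
Compute 1103 + 3646 = 4749
Convert 4749 (decimal) → 4749 = 1×4096 + 2×256 + 8×16 + 13 → 0x128D (hexadecimal)
0x128D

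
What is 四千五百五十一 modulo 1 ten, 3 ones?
Convert 四千五百五十一 (Chinese numeral) → 4×1000 + 5×100 + 5×10 + 1 = 4551 (decimal)
Convert 1 ten, 3 ones (place-value notation) → 1×10 + 3 = 13 (decimal)
Compute 4551 mod 13 = 1
1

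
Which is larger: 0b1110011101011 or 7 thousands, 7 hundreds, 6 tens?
Convert 0b1110011101011 (binary) → 4096 + 2048 + 1024 + 128 + 64 + 32 + 8 + 2 + 1 = 7403 (decimal)
Convert 7 thousands, 7 hundreds, 6 tens (place-value notation) → 7×1000 + 7×100 + 6×10 = 7760 (decimal)
Compare 7403 vs 7760: larger = 7760
7760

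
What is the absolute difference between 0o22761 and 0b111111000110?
Convert 0o22761 (octal) → 2×4096 + 2×512 + 7×64 + 6×8 + 1 = 9713 (decimal)
Convert 0b111111000110 (binary) → 2048 + 1024 + 512 + 256 + 128 + 64 + 4 + 2 = 4038 (decimal)
Compute |9713 - 4038| = 5675
5675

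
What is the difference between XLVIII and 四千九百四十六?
Convert XLVIII (Roman numeral) → 40 + 5 + 1 + 1 + 1 = 48 (decimal)
Convert 四千九百四十六 (Chinese numeral) → 4×1000 + 9×100 + 4×10 + 6 = 4946 (decimal)
Difference: |48 - 4946| = 4898
4898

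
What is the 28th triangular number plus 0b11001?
The 28th triangular number = 28×29/2 = 406
Convert 0b11001 (binary) → 16 + 8 + 1 = 25 (decimal)
Compute 406 + 25 = 431
431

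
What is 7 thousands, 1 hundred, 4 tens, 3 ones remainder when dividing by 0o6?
Convert 7 thousands, 1 hundred, 4 tens, 3 ones (place-value notation) → 7×1000 + 1×100 + 4×10 + 3 = 7143 (decimal)
Convert 0o6 (octal) → 6 (decimal)
Compute 7143 mod 6 = 3
3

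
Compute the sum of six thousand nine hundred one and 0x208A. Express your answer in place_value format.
Convert six thousand nine hundred one (English words) → 6×1000 + 9×100 + 1 = 6901 (decimal)
Convert 0x208A (hexadecimal) → 2×4096 + 8×16 + 10 = 8330 (decimal)
Compute 6901 + 8330 = 15231
Convert 15231 (decimal) → 15231 = 15×1000 + 2×100 + 3×10 + 1 → 15 thousands, 2 hundreds, 3 tens, 1 one (place-value notation)
15 thousands, 2 hundreds, 3 tens, 1 one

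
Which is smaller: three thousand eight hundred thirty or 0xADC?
Convert three thousand eight hundred thirty (English words) → 3×1000 + 8×100 + 30 = 3830 (decimal)
Convert 0xADC (hexadecimal) → 10×256 + 13×16 + 12 = 2780 (decimal)
Compare 3830 vs 2780: smaller = 2780
2780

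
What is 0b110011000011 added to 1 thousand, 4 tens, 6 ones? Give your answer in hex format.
Convert 0b110011000011 (binary) → 2048 + 1024 + 128 + 64 + 2 + 1 = 3267 (decimal)
Convert 1 thousand, 4 tens, 6 ones (place-value notation) → 1×1000 + 4×10 + 6 = 1046 (decimal)
Compute 3267 + 1046 = 4313
Convert 4313 (decimal) → 4313 = 1×4096 + 13×16 + 9 → 0x10D9 (hexadecimal)
0x10D9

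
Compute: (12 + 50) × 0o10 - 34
Convert 0o10 (octal) → 1×8 = 8 (decimal)
Expression in decimal: (12 + 50) × 8 - 34
Parentheses first: 12 + 50 = 62
Multiply: 62 × 8 = 496
Subtract: 496 - 34 = 462
462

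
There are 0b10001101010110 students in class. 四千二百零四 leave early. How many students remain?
Convert 0b10001101010110 (binary) → 8192 + 512 + 256 + 64 + 16 + 4 + 2 = 9046 (decimal)
Convert 四千二百零四 (Chinese numeral) → 4×1000 + 2×100 + 4 = 4204 (decimal)
Compute 9046 - 4204 = 4842
4842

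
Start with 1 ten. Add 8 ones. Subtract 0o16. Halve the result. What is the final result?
Convert 1 ten (place-value notation) → 1×10 = 10 (decimal)
Start: 10
Convert 8 ones (place-value notation) → 8 (decimal)
10 + 8 = 18
Convert 0o16 (octal) → 1×8 + 6 = 14 (decimal)
18 - 14 = 4
4 ÷ 2 = 2
2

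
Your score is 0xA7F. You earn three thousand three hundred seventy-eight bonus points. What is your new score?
Convert 0xA7F (hexadecimal) → 10×256 + 7×16 + 15 = 2687 (decimal)
Convert three thousand three hundred seventy-eight (English words) → 3×1000 + 3×100 + 78 = 3378 (decimal)
Compute 2687 + 3378 = 6065
6065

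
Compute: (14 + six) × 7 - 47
Convert six (English words) → 6 (decimal)
Expression in decimal: (14 + 6) × 7 - 47
Parentheses first: 14 + 6 = 20
Multiply: 20 × 7 = 140
Subtract: 140 - 47 = 93
93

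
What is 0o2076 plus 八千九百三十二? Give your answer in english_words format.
Convert 0o2076 (octal) → 2×512 + 7×8 + 6 = 1086 (decimal)
Convert 八千九百三十二 (Chinese numeral) → 8×1000 + 9×100 + 3×10 + 2 = 8932 (decimal)
Compute 1086 + 8932 = 10018
Convert 10018 (decimal) → 10018 = 10×1000 + 18 → ten thousand eighteen (English words)
ten thousand eighteen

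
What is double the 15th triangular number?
The 15th triangular number = 15×16/2 = 120
Compute 120 × 2 = 240
240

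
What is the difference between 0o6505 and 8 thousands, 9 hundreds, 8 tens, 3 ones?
Convert 0o6505 (octal) → 6×512 + 5×64 + 5 = 3397 (decimal)
Convert 8 thousands, 9 hundreds, 8 tens, 3 ones (place-value notation) → 8×1000 + 9×100 + 8×10 + 3 = 8983 (decimal)
Difference: |3397 - 8983| = 5586
5586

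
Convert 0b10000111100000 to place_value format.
Convert 0b10000111100000 (binary) → 8192 + 256 + 128 + 64 + 32 = 8672 (decimal)
Convert 8672 (decimal) → 8672 = 8×1000 + 6×100 + 7×10 + 2 → 8 thousands, 6 hundreds, 7 tens, 2 ones (place-value notation)
8 thousands, 6 hundreds, 7 tens, 2 ones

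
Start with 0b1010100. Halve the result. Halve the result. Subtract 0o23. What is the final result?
Convert 0b1010100 (binary) → 64 + 16 + 4 = 84 (decimal)
Start: 84
84 ÷ 2 = 42
42 ÷ 2 = 21
Convert 0o23 (octal) → 2×8 + 3 = 19 (decimal)
21 - 19 = 2
2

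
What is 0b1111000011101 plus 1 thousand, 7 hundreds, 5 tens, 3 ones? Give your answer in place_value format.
Convert 0b1111000011101 (binary) → 4096 + 2048 + 1024 + 512 + 16 + 8 + 4 + 1 = 7709 (decimal)
Convert 1 thousand, 7 hundreds, 5 tens, 3 ones (place-value notation) → 1×1000 + 7×100 + 5×10 + 3 = 1753 (decimal)
Compute 7709 + 1753 = 9462
Convert 9462 (decimal) → 9462 = 9×1000 + 4×100 + 6×10 + 2 → 9 thousands, 4 hundreds, 6 tens, 2 ones (place-value notation)
9 thousands, 4 hundreds, 6 tens, 2 ones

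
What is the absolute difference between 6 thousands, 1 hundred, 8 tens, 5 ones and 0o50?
Convert 6 thousands, 1 hundred, 8 tens, 5 ones (place-value notation) → 6×1000 + 1×100 + 8×10 + 5 = 6185 (decimal)
Convert 0o50 (octal) → 5×8 = 40 (decimal)
Compute |6185 - 40| = 6145
6145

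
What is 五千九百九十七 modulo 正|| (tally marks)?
Convert 五千九百九十七 (Chinese numeral) → 5×1000 + 9×100 + 9×10 + 7 = 5997 (decimal)
Convert 正|| (tally marks) → 5 + 2 = 7 (decimal)
Compute 5997 mod 7 = 5
5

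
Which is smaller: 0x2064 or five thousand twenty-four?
Convert 0x2064 (hexadecimal) → 2×4096 + 6×16 + 4 = 8292 (decimal)
Convert five thousand twenty-four (English words) → 5×1000 + 24 = 5024 (decimal)
Compare 8292 vs 5024: smaller = 5024
5024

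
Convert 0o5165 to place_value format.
Convert 0o5165 (octal) → 5×512 + 1×64 + 6×8 + 5 = 2677 (decimal)
Convert 2677 (decimal) → 2677 = 2×1000 + 6×100 + 7×10 + 7 → 2 thousands, 6 hundreds, 7 tens, 7 ones (place-value notation)
2 thousands, 6 hundreds, 7 tens, 7 ones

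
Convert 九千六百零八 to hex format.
Convert 九千六百零八 (Chinese numeral) → 9×1000 + 6×100 + 8 = 9608 (decimal)
Convert 9608 (decimal) → 9608 = 2×4096 + 5×256 + 8×16 + 8 → 0x2588 (hexadecimal)
0x2588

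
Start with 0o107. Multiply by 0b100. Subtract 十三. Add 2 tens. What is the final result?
Convert 0o107 (octal) → 1×64 + 7 = 71 (decimal)
Start: 71
Convert 0b100 (binary) → 4 (decimal)
71 × 4 = 284
Convert 十三 (Chinese numeral) → 1×10 + 3 = 13 (decimal)
284 - 13 = 271
Convert 2 tens (place-value notation) → 2×10 = 20 (decimal)
271 + 20 = 291
291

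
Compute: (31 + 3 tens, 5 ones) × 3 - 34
Convert 3 tens, 5 ones (place-value notation) → 3×10 + 5 = 35 (decimal)
Expression in decimal: (31 + 35) × 3 - 34
Parentheses first: 31 + 35 = 66
Multiply: 66 × 3 = 198
Subtract: 198 - 34 = 164
164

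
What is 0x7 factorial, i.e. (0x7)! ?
Convert 0x7 (hexadecimal) → 7 (decimal)
Compute 7! = 5040
5040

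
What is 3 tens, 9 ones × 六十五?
Convert 3 tens, 9 ones (place-value notation) → 3×10 + 9 = 39 (decimal)
Convert 六十五 (Chinese numeral) → 6×10 + 5 = 65 (decimal)
Compute 39 × 65 = 2535
2535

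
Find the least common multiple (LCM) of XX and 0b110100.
Convert XX (Roman numeral) → 10 + 10 = 20 (decimal)
Convert 0b110100 (binary) → 32 + 16 + 4 = 52 (decimal)
Compute lcm(20, 52) = 260
260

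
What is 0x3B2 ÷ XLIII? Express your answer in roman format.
Convert 0x3B2 (hexadecimal) → 3×256 + 11×16 + 2 = 946 (decimal)
Convert XLIII (Roman numeral) → 40 + 1 + 1 + 1 = 43 (decimal)
Compute 946 ÷ 43 = 22
Convert 22 (decimal) → 22 = 10 + 10 + 1 + 1 → XXII (Roman numeral)
XXII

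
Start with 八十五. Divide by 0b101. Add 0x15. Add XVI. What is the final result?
Convert 八十五 (Chinese numeral) → 8×10 + 5 = 85 (decimal)
Start: 85
Convert 0b101 (binary) → 4 + 1 = 5 (decimal)
85 ÷ 5 = 17
Convert 0x15 (hexadecimal) → 1×16 + 5 = 21 (decimal)
17 + 21 = 38
Convert XVI (Roman numeral) → 10 + 5 + 1 = 16 (decimal)
38 + 16 = 54
54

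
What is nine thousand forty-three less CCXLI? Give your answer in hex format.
Convert nine thousand forty-three (English words) → 9×1000 + 43 = 9043 (decimal)
Convert CCXLI (Roman numeral) → 100 + 100 + 40 + 1 = 241 (decimal)
Compute 9043 - 241 = 8802
Convert 8802 (decimal) → 8802 = 2×4096 + 2×256 + 6×16 + 2 → 0x2262 (hexadecimal)
0x2262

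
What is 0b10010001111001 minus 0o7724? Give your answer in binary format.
Convert 0b10010001111001 (binary) → 8192 + 1024 + 64 + 32 + 16 + 8 + 1 = 9337 (decimal)
Convert 0o7724 (octal) → 7×512 + 7×64 + 2×8 + 4 = 4052 (decimal)
Compute 9337 - 4052 = 5285
Convert 5285 (decimal) → 5285 = 4096 + 1024 + 128 + 32 + 4 + 1 → 0b1010010100101 (binary)
0b1010010100101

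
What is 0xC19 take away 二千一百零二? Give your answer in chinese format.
Convert 0xC19 (hexadecimal) → 12×256 + 1×16 + 9 = 3097 (decimal)
Convert 二千一百零二 (Chinese numeral) → 2×1000 + 1×100 + 2 = 2102 (decimal)
Compute 3097 - 2102 = 995
Convert 995 (decimal) → 995 = 9×100 + 9×10 + 5 → 九百九十五 (Chinese numeral)
九百九十五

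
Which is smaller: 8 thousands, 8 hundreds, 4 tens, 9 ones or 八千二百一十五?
Convert 8 thousands, 8 hundreds, 4 tens, 9 ones (place-value notation) → 8×1000 + 8×100 + 4×10 + 9 = 8849 (decimal)
Convert 八千二百一十五 (Chinese numeral) → 8×1000 + 2×100 + 1×10 + 5 = 8215 (decimal)
Compare 8849 vs 8215: smaller = 8215
8215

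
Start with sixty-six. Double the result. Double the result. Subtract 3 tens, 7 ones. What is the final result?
Convert sixty-six (English words) → 66 (decimal)
Start: 66
66 × 2 = 132
132 × 2 = 264
Convert 3 tens, 7 ones (place-value notation) → 3×10 + 7 = 37 (decimal)
264 - 37 = 227
227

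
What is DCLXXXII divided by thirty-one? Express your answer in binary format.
Convert DCLXXXII (Roman numeral) → 500 + 100 + 50 + 10 + 10 + 10 + 1 + 1 = 682 (decimal)
Convert thirty-one (English words) → 31 (decimal)
Compute 682 ÷ 31 = 22
Convert 22 (decimal) → 22 = 16 + 4 + 2 → 0b10110 (binary)
0b10110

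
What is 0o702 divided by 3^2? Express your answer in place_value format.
Convert 0o702 (octal) → 7×64 + 2 = 450 (decimal)
Convert 3^2 (power) → 9 (decimal)
Compute 450 ÷ 9 = 50
Convert 50 (decimal) → 50 = 5×10 → 5 tens (place-value notation)
5 tens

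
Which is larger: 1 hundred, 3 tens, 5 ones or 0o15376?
Convert 1 hundred, 3 tens, 5 ones (place-value notation) → 1×100 + 3×10 + 5 = 135 (decimal)
Convert 0o15376 (octal) → 1×4096 + 5×512 + 3×64 + 7×8 + 6 = 6910 (decimal)
Compare 135 vs 6910: larger = 6910
6910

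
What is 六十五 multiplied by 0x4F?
Convert 六十五 (Chinese numeral) → 6×10 + 5 = 65 (decimal)
Convert 0x4F (hexadecimal) → 4×16 + 15 = 79 (decimal)
Compute 65 × 79 = 5135
5135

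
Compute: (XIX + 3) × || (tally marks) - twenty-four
Convert XIX (Roman numeral) → 10 + 9 = 19 (decimal)
Convert || (tally marks) → 2 (decimal)
Convert twenty-four (English words) → 24 (decimal)
Expression in decimal: (19 + 3) × 2 - 24
Parentheses first: 19 + 3 = 22
Multiply: 22 × 2 = 44
Subtract: 44 - 24 = 20
20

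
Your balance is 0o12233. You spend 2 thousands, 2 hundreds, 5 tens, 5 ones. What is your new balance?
Convert 0o12233 (octal) → 1×4096 + 2×512 + 2×64 + 3×8 + 3 = 5275 (decimal)
Convert 2 thousands, 2 hundreds, 5 tens, 5 ones (place-value notation) → 2×1000 + 2×100 + 5×10 + 5 = 2255 (decimal)
Compute 5275 - 2255 = 3020
3020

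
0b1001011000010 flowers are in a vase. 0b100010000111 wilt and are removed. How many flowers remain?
Convert 0b1001011000010 (binary) → 4096 + 512 + 128 + 64 + 2 = 4802 (decimal)
Convert 0b100010000111 (binary) → 2048 + 128 + 4 + 2 + 1 = 2183 (decimal)
Compute 4802 - 2183 = 2619
2619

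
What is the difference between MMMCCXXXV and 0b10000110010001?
Convert MMMCCXXXV (Roman numeral) → 1000 + 1000 + 1000 + 100 + 100 + 10 + 10 + 10 + 5 = 3235 (decimal)
Convert 0b10000110010001 (binary) → 8192 + 256 + 128 + 16 + 1 = 8593 (decimal)
Difference: |3235 - 8593| = 5358
5358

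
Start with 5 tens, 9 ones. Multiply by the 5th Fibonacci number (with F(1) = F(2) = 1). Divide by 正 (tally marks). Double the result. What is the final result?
Convert 5 tens, 9 ones (place-value notation) → 5×10 + 9 = 59 (decimal)
Start: 59
Convert the 5th Fibonacci number (with F(1) = F(2) = 1) (Fibonacci index) → 1, 1, 2, 3, 5 → 5 (decimal)
59 × 5 = 295
Convert 正 (tally marks) → 5 (decimal)
295 ÷ 5 = 59
59 × 2 = 118
118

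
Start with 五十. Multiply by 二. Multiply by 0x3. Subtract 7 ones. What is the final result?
Convert 五十 (Chinese numeral) → 5×10 = 50 (decimal)
Start: 50
Convert 二 (Chinese numeral) → 2 (decimal)
50 × 2 = 100
Convert 0x3 (hexadecimal) → 3 (decimal)
100 × 3 = 300
Convert 7 ones (place-value notation) → 7 (decimal)
300 - 7 = 293
293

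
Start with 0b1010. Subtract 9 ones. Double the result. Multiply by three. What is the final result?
Convert 0b1010 (binary) → 8 + 2 = 10 (decimal)
Start: 10
Convert 9 ones (place-value notation) → 9 (decimal)
10 - 9 = 1
1 × 2 = 2
Convert three (English words) → 3 (decimal)
2 × 3 = 6
6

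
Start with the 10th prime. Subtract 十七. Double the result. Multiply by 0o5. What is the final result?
Convert the 10th prime (prime index) → 29 (decimal)
Start: 29
Convert 十七 (Chinese numeral) → 1×10 + 7 = 17 (decimal)
29 - 17 = 12
12 × 2 = 24
Convert 0o5 (octal) → 5 (decimal)
24 × 5 = 120
120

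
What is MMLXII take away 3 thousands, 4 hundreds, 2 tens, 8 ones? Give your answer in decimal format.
Convert MMLXII (Roman numeral) → 1000 + 1000 + 50 + 10 + 1 + 1 = 2062 (decimal)
Convert 3 thousands, 4 hundreds, 2 tens, 8 ones (place-value notation) → 3×1000 + 4×100 + 2×10 + 8 = 3428 (decimal)
Compute 2062 - 3428 = -1366
-1366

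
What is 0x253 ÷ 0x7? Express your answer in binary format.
Convert 0x253 (hexadecimal) → 2×256 + 5×16 + 3 = 595 (decimal)
Convert 0x7 (hexadecimal) → 7 (decimal)
Compute 595 ÷ 7 = 85
Convert 85 (decimal) → 85 = 64 + 16 + 4 + 1 → 0b1010101 (binary)
0b1010101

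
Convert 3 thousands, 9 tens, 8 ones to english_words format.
Convert 3 thousands, 9 tens, 8 ones (place-value notation) → 3×1000 + 9×10 + 8 = 3098 (decimal)
Convert 3098 (decimal) → 3098 = 3×1000 + 98 → three thousand ninety-eight (English words)
three thousand ninety-eight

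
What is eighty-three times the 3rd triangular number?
Convert eighty-three (English words) → 83 (decimal)
Convert the 3rd triangular number (triangular index) → 3×4/2 = 6 (decimal)
Compute 83 × 6 = 498
498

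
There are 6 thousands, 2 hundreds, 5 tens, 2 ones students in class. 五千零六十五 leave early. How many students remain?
Convert 6 thousands, 2 hundreds, 5 tens, 2 ones (place-value notation) → 6×1000 + 2×100 + 5×10 + 2 = 6252 (decimal)
Convert 五千零六十五 (Chinese numeral) → 5×1000 + 6×10 + 5 = 5065 (decimal)
Compute 6252 - 5065 = 1187
1187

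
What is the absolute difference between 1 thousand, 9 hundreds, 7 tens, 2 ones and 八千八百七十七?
Convert 1 thousand, 9 hundreds, 7 tens, 2 ones (place-value notation) → 1×1000 + 9×100 + 7×10 + 2 = 1972 (decimal)
Convert 八千八百七十七 (Chinese numeral) → 8×1000 + 8×100 + 7×10 + 7 = 8877 (decimal)
Compute |1972 - 8877| = 6905
6905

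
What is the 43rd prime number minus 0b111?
The 43rd prime number = 191
Convert 0b111 (binary) → 4 + 2 + 1 = 7 (decimal)
Compute 191 - 7 = 184
184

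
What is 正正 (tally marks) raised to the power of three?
Convert 正正 (tally marks) → 5 + 5 = 10 (decimal)
Convert three (English words) → 3 (decimal)
Compute 10 ^ 3 = 1000
1000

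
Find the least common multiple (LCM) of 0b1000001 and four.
Convert 0b1000001 (binary) → 64 + 1 = 65 (decimal)
Convert four (English words) → 4 (decimal)
Compute lcm(65, 4) = 260
260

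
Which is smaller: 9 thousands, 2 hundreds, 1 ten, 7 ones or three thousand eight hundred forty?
Convert 9 thousands, 2 hundreds, 1 ten, 7 ones (place-value notation) → 9×1000 + 2×100 + 1×10 + 7 = 9217 (decimal)
Convert three thousand eight hundred forty (English words) → 3×1000 + 8×100 + 40 = 3840 (decimal)
Compare 9217 vs 3840: smaller = 3840
3840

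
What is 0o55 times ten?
Convert 0o55 (octal) → 5×8 + 5 = 45 (decimal)
Convert ten (English words) → 10 (decimal)
Compute 45 × 10 = 450
450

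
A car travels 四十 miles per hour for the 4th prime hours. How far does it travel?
Convert 四十 (Chinese numeral) → 4×10 = 40 (decimal)
Convert the 4th prime (prime index) → 7 (decimal)
Compute 40 × 7 = 280
280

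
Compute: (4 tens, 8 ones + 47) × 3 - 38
Convert 4 tens, 8 ones (place-value notation) → 4×10 + 8 = 48 (decimal)
Expression in decimal: (48 + 47) × 3 - 38
Parentheses first: 48 + 47 = 95
Multiply: 95 × 3 = 285
Subtract: 285 - 38 = 247
247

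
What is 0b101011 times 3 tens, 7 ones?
Convert 0b101011 (binary) → 32 + 8 + 2 + 1 = 43 (decimal)
Convert 3 tens, 7 ones (place-value notation) → 3×10 + 7 = 37 (decimal)
Compute 43 × 37 = 1591
1591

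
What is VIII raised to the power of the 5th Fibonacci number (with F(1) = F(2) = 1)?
Convert VIII (Roman numeral) → 5 + 1 + 1 + 1 = 8 (decimal)
Convert the 5th Fibonacci number (with F(1) = F(2) = 1) (Fibonacci index) → 1, 1, 2, 3, 5 → 5 (decimal)
Compute 8 ^ 5 = 32768
32768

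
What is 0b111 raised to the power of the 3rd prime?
Convert 0b111 (binary) → 4 + 2 + 1 = 7 (decimal)
Convert the 3rd prime (prime index) → 5 (decimal)
Compute 7 ^ 5 = 16807
16807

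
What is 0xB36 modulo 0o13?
Convert 0xB36 (hexadecimal) → 11×256 + 3×16 + 6 = 2870 (decimal)
Convert 0o13 (octal) → 1×8 + 3 = 11 (decimal)
Compute 2870 mod 11 = 10
10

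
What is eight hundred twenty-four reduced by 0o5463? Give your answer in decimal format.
Convert eight hundred twenty-four (English words) → 8×100 + 24 = 824 (decimal)
Convert 0o5463 (octal) → 5×512 + 4×64 + 6×8 + 3 = 2867 (decimal)
Compute 824 - 2867 = -2043
-2043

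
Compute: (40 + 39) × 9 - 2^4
Convert 2^4 (power) → 16 (decimal)
Expression in decimal: (40 + 39) × 9 - 16
Parentheses first: 40 + 39 = 79
Multiply: 79 × 9 = 711
Subtract: 711 - 16 = 695
695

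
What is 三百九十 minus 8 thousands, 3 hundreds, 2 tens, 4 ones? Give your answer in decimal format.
Convert 三百九十 (Chinese numeral) → 3×100 + 9×10 = 390 (decimal)
Convert 8 thousands, 3 hundreds, 2 tens, 4 ones (place-value notation) → 8×1000 + 3×100 + 2×10 + 4 = 8324 (decimal)
Compute 390 - 8324 = -7934
-7934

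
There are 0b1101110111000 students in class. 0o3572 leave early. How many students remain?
Convert 0b1101110111000 (binary) → 4096 + 2048 + 512 + 256 + 128 + 32 + 16 + 8 = 7096 (decimal)
Convert 0o3572 (octal) → 3×512 + 5×64 + 7×8 + 2 = 1914 (decimal)
Compute 7096 - 1914 = 5182
5182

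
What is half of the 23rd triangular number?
The 23rd triangular number = 23×24/2 = 276
Compute 276 ÷ 2 = 138
138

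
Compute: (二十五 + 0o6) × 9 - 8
Convert 二十五 (Chinese numeral) → 2×10 + 5 = 25 (decimal)
Convert 0o6 (octal) → 6 (decimal)
Expression in decimal: (25 + 6) × 9 - 8
Parentheses first: 25 + 6 = 31
Multiply: 31 × 9 = 279
Subtract: 279 - 8 = 271
271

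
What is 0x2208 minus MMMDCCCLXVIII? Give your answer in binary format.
Convert 0x2208 (hexadecimal) → 2×4096 + 2×256 + 8 = 8712 (decimal)
Convert MMMDCCCLXVIII (Roman numeral) → 1000 + 1000 + 1000 + 500 + 100 + 100 + 100 + 50 + 10 + 5 + 1 + 1 + 1 = 3868 (decimal)
Compute 8712 - 3868 = 4844
Convert 4844 (decimal) → 4844 = 4096 + 512 + 128 + 64 + 32 + 8 + 4 → 0b1001011101100 (binary)
0b1001011101100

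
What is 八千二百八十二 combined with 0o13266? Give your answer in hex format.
Convert 八千二百八十二 (Chinese numeral) → 8×1000 + 2×100 + 8×10 + 2 = 8282 (decimal)
Convert 0o13266 (octal) → 1×4096 + 3×512 + 2×64 + 6×8 + 6 = 5814 (decimal)
Compute 8282 + 5814 = 14096
Convert 14096 (decimal) → 14096 = 3×4096 + 7×256 + 1×16 → 0x3710 (hexadecimal)
0x3710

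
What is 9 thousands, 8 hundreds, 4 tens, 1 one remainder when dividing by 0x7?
Convert 9 thousands, 8 hundreds, 4 tens, 1 one (place-value notation) → 9×1000 + 8×100 + 4×10 + 1 = 9841 (decimal)
Convert 0x7 (hexadecimal) → 7 (decimal)
Compute 9841 mod 7 = 6
6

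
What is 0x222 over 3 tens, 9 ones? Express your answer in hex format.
Convert 0x222 (hexadecimal) → 2×256 + 2×16 + 2 = 546 (decimal)
Convert 3 tens, 9 ones (place-value notation) → 3×10 + 9 = 39 (decimal)
Compute 546 ÷ 39 = 14
Convert 14 (decimal) → 0xE (hexadecimal)
0xE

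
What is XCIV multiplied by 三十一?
Convert XCIV (Roman numeral) → 90 + 4 = 94 (decimal)
Convert 三十一 (Chinese numeral) → 3×10 + 1 = 31 (decimal)
Compute 94 × 31 = 2914
2914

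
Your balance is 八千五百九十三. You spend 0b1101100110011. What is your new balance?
Convert 八千五百九十三 (Chinese numeral) → 8×1000 + 5×100 + 9×10 + 3 = 8593 (decimal)
Convert 0b1101100110011 (binary) → 4096 + 2048 + 512 + 256 + 32 + 16 + 2 + 1 = 6963 (decimal)
Compute 8593 - 6963 = 1630
1630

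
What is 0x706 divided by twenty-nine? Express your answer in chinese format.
Convert 0x706 (hexadecimal) → 7×256 + 6 = 1798 (decimal)
Convert twenty-nine (English words) → 29 (decimal)
Compute 1798 ÷ 29 = 62
Convert 62 (decimal) → 62 = 6×10 + 2 → 六十二 (Chinese numeral)
六十二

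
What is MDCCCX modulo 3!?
Convert MDCCCX (Roman numeral) → 1000 + 500 + 100 + 100 + 100 + 10 = 1810 (decimal)
Convert 3! (factorial) → 6 (decimal)
Compute 1810 mod 6 = 4
4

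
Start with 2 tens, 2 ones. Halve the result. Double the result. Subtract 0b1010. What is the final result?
Convert 2 tens, 2 ones (place-value notation) → 2×10 + 2 = 22 (decimal)
Start: 22
22 ÷ 2 = 11
11 × 2 = 22
Convert 0b1010 (binary) → 8 + 2 = 10 (decimal)
22 - 10 = 12
12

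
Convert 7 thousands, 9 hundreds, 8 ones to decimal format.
Convert 7 thousands, 9 hundreds, 8 ones (place-value notation) → 7×1000 + 9×100 + 8 = 7908 (decimal)
7908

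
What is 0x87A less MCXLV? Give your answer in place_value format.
Convert 0x87A (hexadecimal) → 8×256 + 7×16 + 10 = 2170 (decimal)
Convert MCXLV (Roman numeral) → 1000 + 100 + 40 + 5 = 1145 (decimal)
Compute 2170 - 1145 = 1025
Convert 1025 (decimal) → 1025 = 1×1000 + 2×10 + 5 → 1 thousand, 2 tens, 5 ones (place-value notation)
1 thousand, 2 tens, 5 ones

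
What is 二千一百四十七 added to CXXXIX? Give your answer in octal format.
Convert 二千一百四十七 (Chinese numeral) → 2×1000 + 1×100 + 4×10 + 7 = 2147 (decimal)
Convert CXXXIX (Roman numeral) → 100 + 10 + 10 + 10 + 9 = 139 (decimal)
Compute 2147 + 139 = 2286
Convert 2286 (decimal) → 2286 = 4×512 + 3×64 + 5×8 + 6 → 0o4356 (octal)
0o4356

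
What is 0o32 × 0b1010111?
Convert 0o32 (octal) → 3×8 + 2 = 26 (decimal)
Convert 0b1010111 (binary) → 64 + 16 + 4 + 2 + 1 = 87 (decimal)
Compute 26 × 87 = 2262
2262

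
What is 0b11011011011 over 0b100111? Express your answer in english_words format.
Convert 0b11011011011 (binary) → 1024 + 512 + 128 + 64 + 16 + 8 + 2 + 1 = 1755 (decimal)
Convert 0b100111 (binary) → 32 + 4 + 2 + 1 = 39 (decimal)
Compute 1755 ÷ 39 = 45
Convert 45 (decimal) → forty-five (English words)
forty-five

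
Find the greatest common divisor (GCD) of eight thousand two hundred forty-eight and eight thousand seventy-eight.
Convert eight thousand two hundred forty-eight (English words) → 8×1000 + 2×100 + 48 = 8248 (decimal)
Convert eight thousand seventy-eight (English words) → 8×1000 + 78 = 8078 (decimal)
Compute gcd(8248, 8078) = 2
2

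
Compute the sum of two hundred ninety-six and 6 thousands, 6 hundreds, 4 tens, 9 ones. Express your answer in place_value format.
Convert two hundred ninety-six (English words) → 2×100 + 96 = 296 (decimal)
Convert 6 thousands, 6 hundreds, 4 tens, 9 ones (place-value notation) → 6×1000 + 6×100 + 4×10 + 9 = 6649 (decimal)
Compute 296 + 6649 = 6945
Convert 6945 (decimal) → 6945 = 6×1000 + 9×100 + 4×10 + 5 → 6 thousands, 9 hundreds, 4 tens, 5 ones (place-value notation)
6 thousands, 9 hundreds, 4 tens, 5 ones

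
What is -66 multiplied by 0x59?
Convert 0x59 (hexadecimal) → 5×16 + 9 = 89 (decimal)
Compute -66 × 89 = -5874
-5874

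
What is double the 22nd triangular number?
The 22nd triangular number = 22×23/2 = 253
Compute 253 × 2 = 506
506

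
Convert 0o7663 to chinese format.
Convert 0o7663 (octal) → 7×512 + 6×64 + 6×8 + 3 = 4019 (decimal)
Convert 4019 (decimal) → 4019 = 4×1000 + 1×10 + 9 → 四千零一十九 (Chinese numeral)
四千零一十九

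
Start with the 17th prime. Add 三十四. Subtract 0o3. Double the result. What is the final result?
Convert the 17th prime (prime index) → 59 (decimal)
Start: 59
Convert 三十四 (Chinese numeral) → 3×10 + 4 = 34 (decimal)
59 + 34 = 93
Convert 0o3 (octal) → 3 (decimal)
93 - 3 = 90
90 × 2 = 180
180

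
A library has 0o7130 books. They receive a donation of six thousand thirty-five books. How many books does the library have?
Convert 0o7130 (octal) → 7×512 + 1×64 + 3×8 = 3672 (decimal)
Convert six thousand thirty-five (English words) → 6×1000 + 35 = 6035 (decimal)
Compute 3672 + 6035 = 9707
9707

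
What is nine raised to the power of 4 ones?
Convert nine (English words) → 9 (decimal)
Convert 4 ones (place-value notation) → 4 (decimal)
Compute 9 ^ 4 = 6561
6561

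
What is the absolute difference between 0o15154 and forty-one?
Convert 0o15154 (octal) → 1×4096 + 5×512 + 1×64 + 5×8 + 4 = 6764 (decimal)
Convert forty-one (English words) → 41 (decimal)
Compute |6764 - 41| = 6723
6723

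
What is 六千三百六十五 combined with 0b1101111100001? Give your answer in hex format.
Convert 六千三百六十五 (Chinese numeral) → 6×1000 + 3×100 + 6×10 + 5 = 6365 (decimal)
Convert 0b1101111100001 (binary) → 4096 + 2048 + 512 + 256 + 128 + 64 + 32 + 1 = 7137 (decimal)
Compute 6365 + 7137 = 13502
Convert 13502 (decimal) → 13502 = 3×4096 + 4×256 + 11×16 + 14 → 0x34BE (hexadecimal)
0x34BE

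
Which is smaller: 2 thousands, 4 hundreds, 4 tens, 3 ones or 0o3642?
Convert 2 thousands, 4 hundreds, 4 tens, 3 ones (place-value notation) → 2×1000 + 4×100 + 4×10 + 3 = 2443 (decimal)
Convert 0o3642 (octal) → 3×512 + 6×64 + 4×8 + 2 = 1954 (decimal)
Compare 2443 vs 1954: smaller = 1954
1954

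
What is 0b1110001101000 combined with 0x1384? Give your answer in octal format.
Convert 0b1110001101000 (binary) → 4096 + 2048 + 1024 + 64 + 32 + 8 = 7272 (decimal)
Convert 0x1384 (hexadecimal) → 1×4096 + 3×256 + 8×16 + 4 = 4996 (decimal)
Compute 7272 + 4996 = 12268
Convert 12268 (decimal) → 12268 = 2×4096 + 7×512 + 7×64 + 5×8 + 4 → 0o27754 (octal)
0o27754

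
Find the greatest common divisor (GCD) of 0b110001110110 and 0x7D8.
Convert 0b110001110110 (binary) → 2048 + 1024 + 64 + 32 + 16 + 4 + 2 = 3190 (decimal)
Convert 0x7D8 (hexadecimal) → 7×256 + 13×16 + 8 = 2008 (decimal)
Compute gcd(3190, 2008) = 2
2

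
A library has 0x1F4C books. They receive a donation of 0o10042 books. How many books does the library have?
Convert 0x1F4C (hexadecimal) → 1×4096 + 15×256 + 4×16 + 12 = 8012 (decimal)
Convert 0o10042 (octal) → 1×4096 + 4×8 + 2 = 4130 (decimal)
Compute 8012 + 4130 = 12142
12142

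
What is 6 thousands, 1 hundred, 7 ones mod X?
Convert 6 thousands, 1 hundred, 7 ones (place-value notation) → 6×1000 + 1×100 + 7 = 6107 (decimal)
Convert X (Roman numeral) → 10 (decimal)
Compute 6107 mod 10 = 7
7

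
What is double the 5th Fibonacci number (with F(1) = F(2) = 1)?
The 5th Fibonacci number (with F(1) = F(2) = 1): 1, 1, 2, 3, 5 → 5
Compute 5 × 2 = 10
10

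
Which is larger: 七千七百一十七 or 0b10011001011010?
Convert 七千七百一十七 (Chinese numeral) → 7×1000 + 7×100 + 1×10 + 7 = 7717 (decimal)
Convert 0b10011001011010 (binary) → 8192 + 1024 + 512 + 64 + 16 + 8 + 2 = 9818 (decimal)
Compare 7717 vs 9818: larger = 9818
9818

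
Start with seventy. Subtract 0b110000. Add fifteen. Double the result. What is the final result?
Convert seventy (English words) → 70 (decimal)
Start: 70
Convert 0b110000 (binary) → 32 + 16 = 48 (decimal)
70 - 48 = 22
Convert fifteen (English words) → 15 (decimal)
22 + 15 = 37
37 × 2 = 74
74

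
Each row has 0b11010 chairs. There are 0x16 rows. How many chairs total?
Convert 0b11010 (binary) → 16 + 8 + 2 = 26 (decimal)
Convert 0x16 (hexadecimal) → 1×16 + 6 = 22 (decimal)
Compute 26 × 22 = 572
572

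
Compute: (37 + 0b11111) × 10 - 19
Convert 0b11111 (binary) → 16 + 8 + 4 + 2 + 1 = 31 (decimal)
Expression in decimal: (37 + 31) × 10 - 19
Parentheses first: 37 + 31 = 68
Multiply: 68 × 10 = 680
Subtract: 680 - 19 = 661
661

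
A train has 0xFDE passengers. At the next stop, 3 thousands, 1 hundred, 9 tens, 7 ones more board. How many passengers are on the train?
Convert 0xFDE (hexadecimal) → 15×256 + 13×16 + 14 = 4062 (decimal)
Convert 3 thousands, 1 hundred, 9 tens, 7 ones (place-value notation) → 3×1000 + 1×100 + 9×10 + 7 = 3197 (decimal)
Compute 4062 + 3197 = 7259
7259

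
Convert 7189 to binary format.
Convert 7189 (decimal) → 7189 = 4096 + 2048 + 1024 + 16 + 4 + 1 → 0b1110000010101 (binary)
0b1110000010101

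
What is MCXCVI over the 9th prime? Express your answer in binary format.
Convert MCXCVI (Roman numeral) → 1000 + 100 + 90 + 5 + 1 = 1196 (decimal)
Convert the 9th prime (prime index) → 23 (decimal)
Compute 1196 ÷ 23 = 52
Convert 52 (decimal) → 52 = 32 + 16 + 4 → 0b110100 (binary)
0b110100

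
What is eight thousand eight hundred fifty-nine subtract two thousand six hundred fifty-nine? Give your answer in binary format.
Convert eight thousand eight hundred fifty-nine (English words) → 8×1000 + 8×100 + 59 = 8859 (decimal)
Convert two thousand six hundred fifty-nine (English words) → 2×1000 + 6×100 + 59 = 2659 (decimal)
Compute 8859 - 2659 = 6200
Convert 6200 (decimal) → 6200 = 4096 + 2048 + 32 + 16 + 8 → 0b1100000111000 (binary)
0b1100000111000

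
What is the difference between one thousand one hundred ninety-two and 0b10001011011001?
Convert one thousand one hundred ninety-two (English words) → 1×1000 + 1×100 + 92 = 1192 (decimal)
Convert 0b10001011011001 (binary) → 8192 + 512 + 128 + 64 + 16 + 8 + 1 = 8921 (decimal)
Difference: |1192 - 8921| = 7729
7729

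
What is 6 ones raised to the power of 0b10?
Convert 6 ones (place-value notation) → 6 (decimal)
Convert 0b10 (binary) → 2 (decimal)
Compute 6 ^ 2 = 36
36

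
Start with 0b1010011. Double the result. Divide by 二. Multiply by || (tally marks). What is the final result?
Convert 0b1010011 (binary) → 64 + 16 + 2 + 1 = 83 (decimal)
Start: 83
83 × 2 = 166
Convert 二 (Chinese numeral) → 2 (decimal)
166 ÷ 2 = 83
Convert || (tally marks) → 2 (decimal)
83 × 2 = 166
166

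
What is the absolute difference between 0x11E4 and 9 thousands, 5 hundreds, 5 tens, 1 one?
Convert 0x11E4 (hexadecimal) → 1×4096 + 1×256 + 14×16 + 4 = 4580 (decimal)
Convert 9 thousands, 5 hundreds, 5 tens, 1 one (place-value notation) → 9×1000 + 5×100 + 5×10 + 1 = 9551 (decimal)
Compute |4580 - 9551| = 4971
4971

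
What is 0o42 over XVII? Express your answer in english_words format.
Convert 0o42 (octal) → 4×8 + 2 = 34 (decimal)
Convert XVII (Roman numeral) → 10 + 5 + 1 + 1 = 17 (decimal)
Compute 34 ÷ 17 = 2
Convert 2 (decimal) → two (English words)
two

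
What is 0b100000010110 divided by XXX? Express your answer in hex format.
Convert 0b100000010110 (binary) → 2048 + 16 + 4 + 2 = 2070 (decimal)
Convert XXX (Roman numeral) → 10 + 10 + 10 = 30 (decimal)
Compute 2070 ÷ 30 = 69
Convert 69 (decimal) → 69 = 4×16 + 5 → 0x45 (hexadecimal)
0x45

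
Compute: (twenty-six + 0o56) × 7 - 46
Convert twenty-six (English words) → 26 (decimal)
Convert 0o56 (octal) → 5×8 + 6 = 46 (decimal)
Expression in decimal: (26 + 46) × 7 - 46
Parentheses first: 26 + 46 = 72
Multiply: 72 × 7 = 504
Subtract: 504 - 46 = 458
458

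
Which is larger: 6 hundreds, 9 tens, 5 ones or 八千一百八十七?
Convert 6 hundreds, 9 tens, 5 ones (place-value notation) → 6×100 + 9×10 + 5 = 695 (decimal)
Convert 八千一百八十七 (Chinese numeral) → 8×1000 + 1×100 + 8×10 + 7 = 8187 (decimal)
Compare 695 vs 8187: larger = 8187
8187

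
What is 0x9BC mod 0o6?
Convert 0x9BC (hexadecimal) → 9×256 + 11×16 + 12 = 2492 (decimal)
Convert 0o6 (octal) → 6 (decimal)
Compute 2492 mod 6 = 2
2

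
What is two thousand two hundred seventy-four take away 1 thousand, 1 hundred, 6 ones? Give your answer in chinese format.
Convert two thousand two hundred seventy-four (English words) → 2×1000 + 2×100 + 74 = 2274 (decimal)
Convert 1 thousand, 1 hundred, 6 ones (place-value notation) → 1×1000 + 1×100 + 6 = 1106 (decimal)
Compute 2274 - 1106 = 1168
Convert 1168 (decimal) → 1168 = 1×1000 + 1×100 + 6×10 + 8 → 一千一百六十八 (Chinese numeral)
一千一百六十八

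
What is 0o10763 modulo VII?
Convert 0o10763 (octal) → 1×4096 + 7×64 + 6×8 + 3 = 4595 (decimal)
Convert VII (Roman numeral) → 5 + 1 + 1 = 7 (decimal)
Compute 4595 mod 7 = 3
3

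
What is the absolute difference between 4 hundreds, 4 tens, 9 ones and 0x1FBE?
Convert 4 hundreds, 4 tens, 9 ones (place-value notation) → 4×100 + 4×10 + 9 = 449 (decimal)
Convert 0x1FBE (hexadecimal) → 1×4096 + 15×256 + 11×16 + 14 = 8126 (decimal)
Compute |449 - 8126| = 7677
7677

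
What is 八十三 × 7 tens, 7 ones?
Convert 八十三 (Chinese numeral) → 8×10 + 3 = 83 (decimal)
Convert 7 tens, 7 ones (place-value notation) → 7×10 + 7 = 77 (decimal)
Compute 83 × 77 = 6391
6391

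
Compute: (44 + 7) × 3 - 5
Parentheses first: 44 + 7 = 51
Multiply: 51 × 3 = 153
Subtract: 153 - 5 = 148
148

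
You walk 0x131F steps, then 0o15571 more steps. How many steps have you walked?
Convert 0x131F (hexadecimal) → 1×4096 + 3×256 + 1×16 + 15 = 4895 (decimal)
Convert 0o15571 (octal) → 1×4096 + 5×512 + 5×64 + 7×8 + 1 = 7033 (decimal)
Compute 4895 + 7033 = 11928
11928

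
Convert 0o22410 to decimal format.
Convert 0o22410 (octal) → 2×4096 + 2×512 + 4×64 + 1×8 = 9480 (decimal)
9480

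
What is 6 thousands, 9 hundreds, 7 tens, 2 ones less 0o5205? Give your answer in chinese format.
Convert 6 thousands, 9 hundreds, 7 tens, 2 ones (place-value notation) → 6×1000 + 9×100 + 7×10 + 2 = 6972 (decimal)
Convert 0o5205 (octal) → 5×512 + 2×64 + 5 = 2693 (decimal)
Compute 6972 - 2693 = 4279
Convert 4279 (decimal) → 4279 = 4×1000 + 2×100 + 7×10 + 9 → 四千二百七十九 (Chinese numeral)
四千二百七十九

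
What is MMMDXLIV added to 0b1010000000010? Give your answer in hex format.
Convert MMMDXLIV (Roman numeral) → 1000 + 1000 + 1000 + 500 + 40 + 4 = 3544 (decimal)
Convert 0b1010000000010 (binary) → 4096 + 1024 + 2 = 5122 (decimal)
Compute 3544 + 5122 = 8666
Convert 8666 (decimal) → 8666 = 2×4096 + 1×256 + 13×16 + 10 → 0x21DA (hexadecimal)
0x21DA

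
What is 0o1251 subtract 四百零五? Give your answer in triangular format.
Convert 0o1251 (octal) → 1×512 + 2×64 + 5×8 + 1 = 681 (decimal)
Convert 四百零五 (Chinese numeral) → 4×100 + 5 = 405 (decimal)
Compute 681 - 405 = 276
Convert 276 (decimal) → 276 = 23×24/2 → the 23rd triangular number (triangular index)
the 23rd triangular number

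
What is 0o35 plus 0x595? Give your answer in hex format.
Convert 0o35 (octal) → 3×8 + 5 = 29 (decimal)
Convert 0x595 (hexadecimal) → 5×256 + 9×16 + 5 = 1429 (decimal)
Compute 29 + 1429 = 1458
Convert 1458 (decimal) → 1458 = 5×256 + 11×16 + 2 → 0x5B2 (hexadecimal)
0x5B2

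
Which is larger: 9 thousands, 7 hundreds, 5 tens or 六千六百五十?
Convert 9 thousands, 7 hundreds, 5 tens (place-value notation) → 9×1000 + 7×100 + 5×10 = 9750 (decimal)
Convert 六千六百五十 (Chinese numeral) → 6×1000 + 6×100 + 5×10 = 6650 (decimal)
Compare 9750 vs 6650: larger = 9750
9750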